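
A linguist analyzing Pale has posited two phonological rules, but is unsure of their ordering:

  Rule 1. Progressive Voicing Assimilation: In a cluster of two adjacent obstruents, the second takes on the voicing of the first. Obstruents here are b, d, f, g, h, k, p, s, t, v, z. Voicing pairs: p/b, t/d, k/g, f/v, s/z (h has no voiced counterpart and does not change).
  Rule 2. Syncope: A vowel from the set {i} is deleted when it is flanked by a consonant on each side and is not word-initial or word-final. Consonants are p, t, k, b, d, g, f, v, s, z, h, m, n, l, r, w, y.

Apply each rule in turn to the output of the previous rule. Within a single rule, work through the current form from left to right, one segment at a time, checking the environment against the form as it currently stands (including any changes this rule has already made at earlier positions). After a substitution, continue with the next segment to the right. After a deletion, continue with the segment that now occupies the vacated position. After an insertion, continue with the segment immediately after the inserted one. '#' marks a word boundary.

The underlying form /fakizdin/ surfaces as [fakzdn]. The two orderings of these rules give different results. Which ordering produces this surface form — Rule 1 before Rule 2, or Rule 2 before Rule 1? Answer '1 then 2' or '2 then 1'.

Order 1 then 2:
  1 Progressive Voicing Assimilation: no change — [fakizdin]
  2 Syncope: [fakizdin] → [fakzdn]
  result: [fakzdn]
Order 2 then 1:
  2 Syncope: [fakizdin] → [fakzdn]
  1 Progressive Voicing Assimilation: [fakzdn] → [fakstn]
  result: [fakstn]

1 then 2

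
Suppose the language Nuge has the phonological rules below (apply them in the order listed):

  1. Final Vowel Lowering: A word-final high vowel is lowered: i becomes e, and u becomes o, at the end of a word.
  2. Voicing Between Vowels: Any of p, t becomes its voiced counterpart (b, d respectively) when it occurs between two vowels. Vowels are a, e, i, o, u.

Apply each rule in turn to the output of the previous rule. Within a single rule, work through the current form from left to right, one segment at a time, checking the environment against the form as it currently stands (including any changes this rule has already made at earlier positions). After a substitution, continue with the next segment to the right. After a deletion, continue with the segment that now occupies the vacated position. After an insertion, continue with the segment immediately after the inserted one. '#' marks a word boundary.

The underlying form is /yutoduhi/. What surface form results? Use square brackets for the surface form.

[yudoduhe]

1 Final Vowel Lowering: [yutoduhi] → [yutoduhe]
2 Voicing Between Vowels: [yutoduhe] → [yudoduhe]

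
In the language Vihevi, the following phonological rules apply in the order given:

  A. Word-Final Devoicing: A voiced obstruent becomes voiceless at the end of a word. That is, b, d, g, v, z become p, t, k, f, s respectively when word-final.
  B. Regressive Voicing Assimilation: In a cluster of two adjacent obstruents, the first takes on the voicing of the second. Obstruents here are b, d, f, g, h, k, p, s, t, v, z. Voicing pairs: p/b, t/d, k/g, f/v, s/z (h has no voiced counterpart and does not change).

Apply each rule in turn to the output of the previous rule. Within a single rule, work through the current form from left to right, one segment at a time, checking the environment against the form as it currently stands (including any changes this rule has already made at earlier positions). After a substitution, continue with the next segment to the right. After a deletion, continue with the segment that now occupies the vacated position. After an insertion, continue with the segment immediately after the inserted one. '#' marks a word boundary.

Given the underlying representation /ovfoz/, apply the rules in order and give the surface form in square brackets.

A Word-Final Devoicing: [ovfoz] → [ovfos]
B Regressive Voicing Assimilation: [ovfos] → [offos]

[offos]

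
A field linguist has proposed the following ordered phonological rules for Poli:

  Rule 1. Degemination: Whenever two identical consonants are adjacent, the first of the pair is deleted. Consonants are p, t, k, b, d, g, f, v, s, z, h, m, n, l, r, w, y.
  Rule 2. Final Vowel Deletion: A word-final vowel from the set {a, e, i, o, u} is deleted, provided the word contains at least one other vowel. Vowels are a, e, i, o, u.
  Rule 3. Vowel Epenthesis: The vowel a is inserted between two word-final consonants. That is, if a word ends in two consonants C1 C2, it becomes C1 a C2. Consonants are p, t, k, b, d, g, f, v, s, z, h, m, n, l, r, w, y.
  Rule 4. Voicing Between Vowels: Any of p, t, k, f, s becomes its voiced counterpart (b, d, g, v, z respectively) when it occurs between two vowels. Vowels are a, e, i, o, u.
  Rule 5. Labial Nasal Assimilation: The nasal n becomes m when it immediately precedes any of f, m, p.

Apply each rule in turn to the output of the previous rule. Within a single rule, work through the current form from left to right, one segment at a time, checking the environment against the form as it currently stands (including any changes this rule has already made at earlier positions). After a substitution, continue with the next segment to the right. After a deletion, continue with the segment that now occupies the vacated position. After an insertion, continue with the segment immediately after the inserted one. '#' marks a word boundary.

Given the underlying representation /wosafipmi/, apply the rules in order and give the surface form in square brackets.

Rule 1 Degemination: no change — [wosafipmi]
Rule 2 Final Vowel Deletion: [wosafipmi] → [wosafipm]
Rule 3 Vowel Epenthesis: [wosafipm] → [wosafipam]
Rule 4 Voicing Between Vowels: [wosafipam] → [wozavibam]
Rule 5 Labial Nasal Assimilation: no change — [wozavibam]

[wozavibam]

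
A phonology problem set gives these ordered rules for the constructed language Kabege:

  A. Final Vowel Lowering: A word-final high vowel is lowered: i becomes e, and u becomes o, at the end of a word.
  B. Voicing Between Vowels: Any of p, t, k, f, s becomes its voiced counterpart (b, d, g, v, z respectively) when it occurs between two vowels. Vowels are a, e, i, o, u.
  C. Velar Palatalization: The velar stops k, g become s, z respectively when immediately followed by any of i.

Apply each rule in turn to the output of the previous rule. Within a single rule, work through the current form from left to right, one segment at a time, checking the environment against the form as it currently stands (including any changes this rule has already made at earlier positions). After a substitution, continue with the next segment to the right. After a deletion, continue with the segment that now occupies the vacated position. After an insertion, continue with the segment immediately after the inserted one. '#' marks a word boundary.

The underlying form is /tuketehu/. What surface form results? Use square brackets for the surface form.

[tugedeho]

A Final Vowel Lowering: [tuketehu] → [tuketeho]
B Voicing Between Vowels: [tuketeho] → [tugedeho]
C Velar Palatalization: no change — [tugedeho]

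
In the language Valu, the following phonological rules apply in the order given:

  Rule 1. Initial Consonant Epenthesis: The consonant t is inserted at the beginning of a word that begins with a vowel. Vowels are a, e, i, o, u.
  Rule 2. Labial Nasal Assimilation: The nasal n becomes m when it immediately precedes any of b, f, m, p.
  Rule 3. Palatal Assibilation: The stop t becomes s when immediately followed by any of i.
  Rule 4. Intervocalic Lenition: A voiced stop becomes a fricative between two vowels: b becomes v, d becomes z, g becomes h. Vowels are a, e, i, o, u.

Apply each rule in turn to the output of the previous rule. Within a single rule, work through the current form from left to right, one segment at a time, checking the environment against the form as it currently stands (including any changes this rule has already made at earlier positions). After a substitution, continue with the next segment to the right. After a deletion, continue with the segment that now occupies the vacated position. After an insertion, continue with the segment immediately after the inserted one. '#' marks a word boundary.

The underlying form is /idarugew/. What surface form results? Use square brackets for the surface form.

Rule 1 Initial Consonant Epenthesis: [idarugew] → [tidarugew]
Rule 2 Labial Nasal Assimilation: no change — [tidarugew]
Rule 3 Palatal Assibilation: [tidarugew] → [sidarugew]
Rule 4 Intervocalic Lenition: [sidarugew] → [sizaruhew]

[sizaruhew]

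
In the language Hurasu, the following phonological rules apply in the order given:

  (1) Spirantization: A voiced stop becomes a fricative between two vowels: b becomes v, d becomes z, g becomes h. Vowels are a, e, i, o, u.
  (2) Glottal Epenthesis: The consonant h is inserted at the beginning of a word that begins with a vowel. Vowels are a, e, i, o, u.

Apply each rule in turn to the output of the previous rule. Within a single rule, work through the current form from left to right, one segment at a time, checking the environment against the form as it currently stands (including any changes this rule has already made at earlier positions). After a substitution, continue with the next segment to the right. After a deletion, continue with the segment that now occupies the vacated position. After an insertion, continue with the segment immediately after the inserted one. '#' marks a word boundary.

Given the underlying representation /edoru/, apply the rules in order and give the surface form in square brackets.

(1) Spirantization: [edoru] → [ezoru]
(2) Glottal Epenthesis: [ezoru] → [hezoru]

[hezoru]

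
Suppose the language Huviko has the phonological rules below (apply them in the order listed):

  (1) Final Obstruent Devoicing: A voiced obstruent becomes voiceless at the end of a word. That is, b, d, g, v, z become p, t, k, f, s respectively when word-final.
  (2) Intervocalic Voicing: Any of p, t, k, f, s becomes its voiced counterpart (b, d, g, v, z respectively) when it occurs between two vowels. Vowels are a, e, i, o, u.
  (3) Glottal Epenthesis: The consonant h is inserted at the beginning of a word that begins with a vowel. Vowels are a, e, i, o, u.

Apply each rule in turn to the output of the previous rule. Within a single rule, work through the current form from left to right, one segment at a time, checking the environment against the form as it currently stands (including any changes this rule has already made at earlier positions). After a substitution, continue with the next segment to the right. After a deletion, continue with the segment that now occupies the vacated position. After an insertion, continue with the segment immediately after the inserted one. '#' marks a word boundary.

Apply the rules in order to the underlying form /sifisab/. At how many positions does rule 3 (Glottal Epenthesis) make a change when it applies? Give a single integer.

(1) Final Obstruent Devoicing: [sifisab] → [sifisap]
(2) Intervocalic Voicing: [sifisap] → [sivizap]
(3) Glottal Epenthesis: no change — [sivizap]
Rule 3 changed 0 position(s).

0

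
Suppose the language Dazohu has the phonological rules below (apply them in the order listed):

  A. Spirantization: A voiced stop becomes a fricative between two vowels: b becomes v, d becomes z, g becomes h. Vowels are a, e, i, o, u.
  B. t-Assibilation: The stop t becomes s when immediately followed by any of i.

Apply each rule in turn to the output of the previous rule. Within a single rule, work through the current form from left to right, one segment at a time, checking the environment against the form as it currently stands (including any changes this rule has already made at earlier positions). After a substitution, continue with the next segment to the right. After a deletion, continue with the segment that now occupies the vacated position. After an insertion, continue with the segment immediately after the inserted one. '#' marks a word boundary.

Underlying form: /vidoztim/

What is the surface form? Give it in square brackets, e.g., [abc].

A Spirantization: [vidoztim] → [vizoztim]
B t-Assibilation: [vizoztim] → [vizozsim]

[vizozsim]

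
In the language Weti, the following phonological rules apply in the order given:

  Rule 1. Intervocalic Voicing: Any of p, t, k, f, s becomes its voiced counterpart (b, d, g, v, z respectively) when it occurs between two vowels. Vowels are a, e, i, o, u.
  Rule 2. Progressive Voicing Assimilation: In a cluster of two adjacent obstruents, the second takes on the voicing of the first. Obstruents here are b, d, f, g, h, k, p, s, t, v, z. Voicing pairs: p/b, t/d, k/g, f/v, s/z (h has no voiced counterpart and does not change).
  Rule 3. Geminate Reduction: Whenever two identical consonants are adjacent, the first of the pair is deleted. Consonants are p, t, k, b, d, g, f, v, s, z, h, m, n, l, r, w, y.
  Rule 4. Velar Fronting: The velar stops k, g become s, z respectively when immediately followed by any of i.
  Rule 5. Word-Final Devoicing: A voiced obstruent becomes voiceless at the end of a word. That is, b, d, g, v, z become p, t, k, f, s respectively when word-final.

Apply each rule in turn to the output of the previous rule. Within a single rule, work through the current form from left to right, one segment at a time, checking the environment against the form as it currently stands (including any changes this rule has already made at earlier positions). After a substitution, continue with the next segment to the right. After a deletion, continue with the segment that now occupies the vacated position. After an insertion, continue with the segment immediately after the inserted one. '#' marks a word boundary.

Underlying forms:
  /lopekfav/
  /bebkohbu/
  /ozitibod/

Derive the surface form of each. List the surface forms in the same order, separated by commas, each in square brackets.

[lobekfaf], [bebgohpu], [ozidibot]

/lopekfav/:
  Rule 1 Intervocalic Voicing: [lopekfav] → [lobekfav]
  Rule 2 Progressive Voicing Assimilation: no change — [lobekfav]
  Rule 3 Geminate Reduction: no change — [lobekfav]
  Rule 4 Velar Fronting: no change — [lobekfav]
  Rule 5 Word-Final Devoicing: [lobekfav] → [lobekfaf]
/bebkohbu/:
  Rule 1 Intervocalic Voicing: no change — [bebkohbu]
  Rule 2 Progressive Voicing Assimilation: [bebkohbu] → [bebgohpu]
  Rule 3 Geminate Reduction: no change — [bebgohpu]
  Rule 4 Velar Fronting: no change — [bebgohpu]
  Rule 5 Word-Final Devoicing: no change — [bebgohpu]
/ozitibod/:
  Rule 1 Intervocalic Voicing: [ozitibod] → [ozidibod]
  Rule 2 Progressive Voicing Assimilation: no change — [ozidibod]
  Rule 3 Geminate Reduction: no change — [ozidibod]
  Rule 4 Velar Fronting: no change — [ozidibod]
  Rule 5 Word-Final Devoicing: [ozidibod] → [ozidibot]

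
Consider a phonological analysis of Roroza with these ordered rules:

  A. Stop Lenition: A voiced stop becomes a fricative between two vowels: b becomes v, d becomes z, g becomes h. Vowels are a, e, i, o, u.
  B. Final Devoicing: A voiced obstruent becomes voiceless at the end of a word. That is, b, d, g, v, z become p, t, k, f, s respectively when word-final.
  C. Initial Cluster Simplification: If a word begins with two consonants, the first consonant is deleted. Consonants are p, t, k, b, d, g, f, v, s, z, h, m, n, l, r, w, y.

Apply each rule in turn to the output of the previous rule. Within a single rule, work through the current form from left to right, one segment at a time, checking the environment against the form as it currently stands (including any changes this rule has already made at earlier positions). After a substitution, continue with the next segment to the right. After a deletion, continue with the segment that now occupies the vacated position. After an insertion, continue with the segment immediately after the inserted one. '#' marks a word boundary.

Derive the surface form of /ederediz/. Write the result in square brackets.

A Stop Lenition: [ederediz] → [ezereziz]
B Final Devoicing: [ezereziz] → [ezerezis]
C Initial Cluster Simplification: no change — [ezerezis]

[ezerezis]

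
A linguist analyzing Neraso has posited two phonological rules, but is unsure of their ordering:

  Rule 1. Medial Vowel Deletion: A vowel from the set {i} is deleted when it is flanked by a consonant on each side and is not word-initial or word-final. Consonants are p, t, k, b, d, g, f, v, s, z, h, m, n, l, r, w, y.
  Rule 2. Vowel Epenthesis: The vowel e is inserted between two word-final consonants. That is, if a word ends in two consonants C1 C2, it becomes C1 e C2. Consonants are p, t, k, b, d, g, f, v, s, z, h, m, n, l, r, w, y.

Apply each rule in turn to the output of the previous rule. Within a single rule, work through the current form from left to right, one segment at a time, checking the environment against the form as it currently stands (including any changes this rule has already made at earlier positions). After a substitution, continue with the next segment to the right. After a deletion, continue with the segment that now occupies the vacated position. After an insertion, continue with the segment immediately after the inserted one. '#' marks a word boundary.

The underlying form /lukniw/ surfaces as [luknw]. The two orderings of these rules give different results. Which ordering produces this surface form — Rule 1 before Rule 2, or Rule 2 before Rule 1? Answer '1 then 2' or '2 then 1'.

Order 1 then 2:
  1 Medial Vowel Deletion: [lukniw] → [luknw]
  2 Vowel Epenthesis: [luknw] → [luknew]
  result: [luknew]
Order 2 then 1:
  2 Vowel Epenthesis: no change — [lukniw]
  1 Medial Vowel Deletion: [lukniw] → [luknw]
  result: [luknw]

2 then 1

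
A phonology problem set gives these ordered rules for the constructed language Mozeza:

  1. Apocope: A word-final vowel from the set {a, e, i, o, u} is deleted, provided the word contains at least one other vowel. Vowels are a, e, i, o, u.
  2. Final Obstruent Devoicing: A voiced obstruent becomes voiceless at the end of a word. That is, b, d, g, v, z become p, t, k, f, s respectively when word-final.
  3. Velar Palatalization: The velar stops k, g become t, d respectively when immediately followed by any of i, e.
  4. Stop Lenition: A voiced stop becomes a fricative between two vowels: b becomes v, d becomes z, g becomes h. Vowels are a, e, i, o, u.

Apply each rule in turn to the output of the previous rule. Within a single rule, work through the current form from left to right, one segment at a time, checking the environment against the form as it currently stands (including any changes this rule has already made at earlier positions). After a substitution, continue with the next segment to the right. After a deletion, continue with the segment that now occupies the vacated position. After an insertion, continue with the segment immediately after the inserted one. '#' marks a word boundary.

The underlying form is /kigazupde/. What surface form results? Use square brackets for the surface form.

1 Apocope: [kigazupde] → [kigazupd]
2 Final Obstruent Devoicing: [kigazupd] → [kigazupt]
3 Velar Palatalization: [kigazupt] → [tigazupt]
4 Stop Lenition: [tigazupt] → [tihazupt]

[tihazupt]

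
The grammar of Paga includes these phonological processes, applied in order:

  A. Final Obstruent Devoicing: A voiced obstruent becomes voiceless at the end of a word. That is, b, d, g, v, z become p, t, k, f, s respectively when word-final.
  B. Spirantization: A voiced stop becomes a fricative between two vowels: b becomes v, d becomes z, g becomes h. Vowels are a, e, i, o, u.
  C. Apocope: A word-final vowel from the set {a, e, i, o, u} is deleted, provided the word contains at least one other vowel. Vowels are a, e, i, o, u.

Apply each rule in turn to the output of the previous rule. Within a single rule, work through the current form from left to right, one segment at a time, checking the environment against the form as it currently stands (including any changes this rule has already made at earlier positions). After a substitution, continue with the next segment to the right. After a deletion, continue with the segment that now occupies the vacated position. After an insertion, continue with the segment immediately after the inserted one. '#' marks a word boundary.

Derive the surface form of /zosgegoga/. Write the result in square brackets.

[zosgehoh]

A Final Obstruent Devoicing: no change — [zosgegoga]
B Spirantization: [zosgegoga] → [zosgehoha]
C Apocope: [zosgehoha] → [zosgehoh]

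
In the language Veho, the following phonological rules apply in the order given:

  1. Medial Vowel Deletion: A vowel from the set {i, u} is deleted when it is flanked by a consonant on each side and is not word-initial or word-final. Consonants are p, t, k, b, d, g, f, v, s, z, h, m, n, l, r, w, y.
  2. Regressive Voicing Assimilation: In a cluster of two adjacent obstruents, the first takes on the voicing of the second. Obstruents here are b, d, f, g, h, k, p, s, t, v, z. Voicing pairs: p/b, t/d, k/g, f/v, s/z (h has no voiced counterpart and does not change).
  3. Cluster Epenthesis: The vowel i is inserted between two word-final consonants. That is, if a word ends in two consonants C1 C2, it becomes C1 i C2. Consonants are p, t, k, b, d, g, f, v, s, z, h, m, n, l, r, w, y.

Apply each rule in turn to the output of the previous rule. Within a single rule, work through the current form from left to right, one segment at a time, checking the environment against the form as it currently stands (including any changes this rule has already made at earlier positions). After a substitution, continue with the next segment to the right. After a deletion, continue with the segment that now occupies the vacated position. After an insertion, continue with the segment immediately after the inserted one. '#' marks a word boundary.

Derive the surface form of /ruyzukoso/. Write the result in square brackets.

[ryskoso]

1 Medial Vowel Deletion: [ruyzukoso] → [ryzkoso]
2 Regressive Voicing Assimilation: [ryzkoso] → [ryskoso]
3 Cluster Epenthesis: no change — [ryskoso]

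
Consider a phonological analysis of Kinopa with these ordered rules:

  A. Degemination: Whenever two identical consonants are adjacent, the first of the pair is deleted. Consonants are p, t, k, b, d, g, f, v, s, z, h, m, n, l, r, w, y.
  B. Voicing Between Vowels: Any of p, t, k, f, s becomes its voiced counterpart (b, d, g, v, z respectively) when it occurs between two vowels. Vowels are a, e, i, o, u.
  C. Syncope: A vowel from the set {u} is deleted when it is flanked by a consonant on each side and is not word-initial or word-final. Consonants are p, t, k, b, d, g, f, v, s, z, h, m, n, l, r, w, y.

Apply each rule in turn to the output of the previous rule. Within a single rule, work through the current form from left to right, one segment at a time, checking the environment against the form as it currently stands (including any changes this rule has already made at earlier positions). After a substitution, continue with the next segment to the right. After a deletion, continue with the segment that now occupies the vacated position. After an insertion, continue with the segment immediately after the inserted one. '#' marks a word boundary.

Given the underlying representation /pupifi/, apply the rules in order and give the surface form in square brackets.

A Degemination: no change — [pupifi]
B Voicing Between Vowels: [pupifi] → [pubivi]
C Syncope: [pubivi] → [pbivi]

[pbivi]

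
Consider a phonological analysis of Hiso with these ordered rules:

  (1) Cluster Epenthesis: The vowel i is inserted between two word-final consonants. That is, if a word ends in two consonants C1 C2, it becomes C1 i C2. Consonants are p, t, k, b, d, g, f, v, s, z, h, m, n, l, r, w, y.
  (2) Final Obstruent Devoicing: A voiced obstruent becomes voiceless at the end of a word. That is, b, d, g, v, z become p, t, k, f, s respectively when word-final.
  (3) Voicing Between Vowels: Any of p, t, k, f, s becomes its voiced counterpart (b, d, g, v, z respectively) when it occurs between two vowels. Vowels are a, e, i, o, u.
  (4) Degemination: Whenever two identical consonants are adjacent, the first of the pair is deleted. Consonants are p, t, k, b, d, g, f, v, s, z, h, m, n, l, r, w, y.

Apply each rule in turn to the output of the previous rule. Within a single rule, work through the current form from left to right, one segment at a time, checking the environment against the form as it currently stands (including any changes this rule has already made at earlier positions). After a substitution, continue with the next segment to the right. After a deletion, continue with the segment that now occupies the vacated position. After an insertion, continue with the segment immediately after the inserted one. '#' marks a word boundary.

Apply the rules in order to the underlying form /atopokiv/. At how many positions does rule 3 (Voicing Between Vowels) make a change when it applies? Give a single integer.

3

(1) Cluster Epenthesis: no change — [atopokiv]
(2) Final Obstruent Devoicing: [atopokiv] → [atopokif]
(3) Voicing Between Vowels: [atopokif] → [adobogif]
(4) Degemination: no change — [adobogif]
Rule 3 changed 3 position(s).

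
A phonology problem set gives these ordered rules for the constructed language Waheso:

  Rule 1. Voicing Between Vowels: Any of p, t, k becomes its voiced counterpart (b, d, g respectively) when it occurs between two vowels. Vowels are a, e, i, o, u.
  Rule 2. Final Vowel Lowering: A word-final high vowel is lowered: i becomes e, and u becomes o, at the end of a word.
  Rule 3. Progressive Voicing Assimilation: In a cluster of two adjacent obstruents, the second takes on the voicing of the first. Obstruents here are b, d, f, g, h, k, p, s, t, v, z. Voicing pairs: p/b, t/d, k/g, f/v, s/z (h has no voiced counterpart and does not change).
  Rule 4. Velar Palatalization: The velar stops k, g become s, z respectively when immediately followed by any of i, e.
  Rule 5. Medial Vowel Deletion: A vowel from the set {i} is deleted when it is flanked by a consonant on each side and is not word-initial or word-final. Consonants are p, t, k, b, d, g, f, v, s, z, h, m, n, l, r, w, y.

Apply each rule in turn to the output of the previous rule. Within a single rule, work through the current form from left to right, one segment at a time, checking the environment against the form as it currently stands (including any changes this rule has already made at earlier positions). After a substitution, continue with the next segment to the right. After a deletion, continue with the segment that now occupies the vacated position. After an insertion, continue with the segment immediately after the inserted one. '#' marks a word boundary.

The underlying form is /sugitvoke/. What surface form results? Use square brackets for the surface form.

[suztfoze]

Rule 1 Voicing Between Vowels: [sugitvoke] → [sugitvoge]
Rule 2 Final Vowel Lowering: no change — [sugitvoge]
Rule 3 Progressive Voicing Assimilation: [sugitvoge] → [sugitfoge]
Rule 4 Velar Palatalization: [sugitfoge] → [suzitfoze]
Rule 5 Medial Vowel Deletion: [suzitfoze] → [suztfoze]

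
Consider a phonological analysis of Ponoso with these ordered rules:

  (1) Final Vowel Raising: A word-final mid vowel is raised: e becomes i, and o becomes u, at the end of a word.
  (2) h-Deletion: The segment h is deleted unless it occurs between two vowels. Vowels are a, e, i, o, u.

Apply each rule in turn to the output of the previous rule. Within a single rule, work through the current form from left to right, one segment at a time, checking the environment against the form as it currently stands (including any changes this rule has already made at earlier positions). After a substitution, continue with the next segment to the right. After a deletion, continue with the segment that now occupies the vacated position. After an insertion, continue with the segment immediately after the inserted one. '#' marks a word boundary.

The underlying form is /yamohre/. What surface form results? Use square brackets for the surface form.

[yamori]

(1) Final Vowel Raising: [yamohre] → [yamohri]
(2) h-Deletion: [yamohri] → [yamori]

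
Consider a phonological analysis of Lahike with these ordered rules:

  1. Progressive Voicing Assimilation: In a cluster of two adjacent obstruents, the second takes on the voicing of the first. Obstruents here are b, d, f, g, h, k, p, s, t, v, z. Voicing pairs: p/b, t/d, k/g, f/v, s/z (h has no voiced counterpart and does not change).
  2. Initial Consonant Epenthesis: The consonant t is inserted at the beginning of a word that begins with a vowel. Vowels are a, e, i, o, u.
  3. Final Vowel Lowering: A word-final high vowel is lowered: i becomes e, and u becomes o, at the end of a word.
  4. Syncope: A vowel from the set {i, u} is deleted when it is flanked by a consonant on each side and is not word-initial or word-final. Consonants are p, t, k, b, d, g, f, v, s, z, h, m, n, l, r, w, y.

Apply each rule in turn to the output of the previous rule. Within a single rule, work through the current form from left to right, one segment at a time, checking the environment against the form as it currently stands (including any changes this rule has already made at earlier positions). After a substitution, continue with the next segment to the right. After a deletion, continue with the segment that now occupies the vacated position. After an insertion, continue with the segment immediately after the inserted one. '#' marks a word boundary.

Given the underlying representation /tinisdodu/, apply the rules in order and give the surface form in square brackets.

1 Progressive Voicing Assimilation: [tinisdodu] → [tinistodu]
2 Initial Consonant Epenthesis: no change — [tinistodu]
3 Final Vowel Lowering: [tinistodu] → [tinistodo]
4 Syncope: [tinistodo] → [tnstodo]

[tnstodo]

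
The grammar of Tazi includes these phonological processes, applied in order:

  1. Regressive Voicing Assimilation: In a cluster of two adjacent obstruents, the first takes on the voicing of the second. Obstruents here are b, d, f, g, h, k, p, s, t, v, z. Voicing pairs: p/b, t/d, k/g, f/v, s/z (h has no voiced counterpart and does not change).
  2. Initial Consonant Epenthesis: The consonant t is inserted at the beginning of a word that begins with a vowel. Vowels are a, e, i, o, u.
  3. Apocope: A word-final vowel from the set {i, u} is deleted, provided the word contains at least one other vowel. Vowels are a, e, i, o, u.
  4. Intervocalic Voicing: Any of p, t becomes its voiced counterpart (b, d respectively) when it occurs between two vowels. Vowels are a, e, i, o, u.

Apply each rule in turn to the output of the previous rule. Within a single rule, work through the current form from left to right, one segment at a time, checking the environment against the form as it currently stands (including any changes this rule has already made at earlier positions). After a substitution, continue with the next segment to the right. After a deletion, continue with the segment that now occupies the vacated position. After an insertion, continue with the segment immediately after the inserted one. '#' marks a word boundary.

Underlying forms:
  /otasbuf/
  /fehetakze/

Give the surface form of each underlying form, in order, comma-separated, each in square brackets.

/otasbuf/:
  1 Regressive Voicing Assimilation: [otasbuf] → [otazbuf]
  2 Initial Consonant Epenthesis: [otazbuf] → [totazbuf]
  3 Apocope: no change — [totazbuf]
  4 Intervocalic Voicing: [totazbuf] → [todazbuf]
/fehetakze/:
  1 Regressive Voicing Assimilation: [fehetakze] → [fehetagze]
  2 Initial Consonant Epenthesis: no change — [fehetagze]
  3 Apocope: no change — [fehetagze]
  4 Intervocalic Voicing: [fehetagze] → [fehedagze]

[todazbuf], [fehedagze]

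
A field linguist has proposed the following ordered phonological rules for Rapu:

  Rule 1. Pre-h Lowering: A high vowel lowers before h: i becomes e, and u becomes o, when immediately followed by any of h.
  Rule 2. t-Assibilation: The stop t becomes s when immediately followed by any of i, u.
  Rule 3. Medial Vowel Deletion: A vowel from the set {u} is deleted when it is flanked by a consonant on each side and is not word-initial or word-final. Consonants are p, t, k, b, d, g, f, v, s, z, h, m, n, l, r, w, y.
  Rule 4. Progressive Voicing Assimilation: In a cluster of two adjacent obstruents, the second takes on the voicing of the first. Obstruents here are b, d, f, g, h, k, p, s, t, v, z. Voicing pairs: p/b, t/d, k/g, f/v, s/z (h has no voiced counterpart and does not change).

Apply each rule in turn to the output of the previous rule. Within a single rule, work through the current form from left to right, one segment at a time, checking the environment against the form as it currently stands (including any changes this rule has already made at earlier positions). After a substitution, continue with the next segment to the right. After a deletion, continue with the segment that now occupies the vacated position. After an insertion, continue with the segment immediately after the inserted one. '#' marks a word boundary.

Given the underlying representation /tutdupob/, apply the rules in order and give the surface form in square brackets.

Rule 1 Pre-h Lowering: no change — [tutdupob]
Rule 2 t-Assibilation: [tutdupob] → [sutdupob]
Rule 3 Medial Vowel Deletion: [sutdupob] → [stdpob]
Rule 4 Progressive Voicing Assimilation: [stdpob] → [sttpob]

[sttpob]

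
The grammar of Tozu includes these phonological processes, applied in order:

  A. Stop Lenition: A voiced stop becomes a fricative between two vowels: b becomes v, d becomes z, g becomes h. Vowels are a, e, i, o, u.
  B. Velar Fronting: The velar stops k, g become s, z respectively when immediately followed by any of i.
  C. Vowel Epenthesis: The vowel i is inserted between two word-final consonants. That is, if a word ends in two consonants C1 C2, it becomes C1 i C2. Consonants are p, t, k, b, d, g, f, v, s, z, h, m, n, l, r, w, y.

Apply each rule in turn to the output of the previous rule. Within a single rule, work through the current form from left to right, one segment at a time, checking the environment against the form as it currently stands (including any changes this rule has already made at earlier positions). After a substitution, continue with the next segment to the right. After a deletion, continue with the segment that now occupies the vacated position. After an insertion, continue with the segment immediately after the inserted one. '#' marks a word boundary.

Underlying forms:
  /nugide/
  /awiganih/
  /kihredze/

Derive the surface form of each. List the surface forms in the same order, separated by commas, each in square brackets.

/nugide/:
  A Stop Lenition: [nugide] → [nuhize]
  B Velar Fronting: no change — [nuhize]
  C Vowel Epenthesis: no change — [nuhize]
/awiganih/:
  A Stop Lenition: [awiganih] → [awihanih]
  B Velar Fronting: no change — [awihanih]
  C Vowel Epenthesis: no change — [awihanih]
/kihredze/:
  A Stop Lenition: no change — [kihredze]
  B Velar Fronting: [kihredze] → [sihredze]
  C Vowel Epenthesis: no change — [sihredze]

[nuhize], [awihanih], [sihredze]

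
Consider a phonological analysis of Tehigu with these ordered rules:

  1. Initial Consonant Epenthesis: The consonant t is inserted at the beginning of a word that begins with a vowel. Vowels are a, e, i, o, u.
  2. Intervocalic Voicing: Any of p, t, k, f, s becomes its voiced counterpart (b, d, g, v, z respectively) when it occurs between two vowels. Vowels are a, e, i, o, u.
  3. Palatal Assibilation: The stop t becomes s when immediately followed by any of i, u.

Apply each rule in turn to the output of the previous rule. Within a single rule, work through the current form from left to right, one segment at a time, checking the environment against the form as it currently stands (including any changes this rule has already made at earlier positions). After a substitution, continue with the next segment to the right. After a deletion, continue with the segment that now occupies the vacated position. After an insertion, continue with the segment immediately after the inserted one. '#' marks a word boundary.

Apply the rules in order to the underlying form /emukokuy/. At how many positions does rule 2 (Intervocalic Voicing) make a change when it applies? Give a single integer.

2

1 Initial Consonant Epenthesis: [emukokuy] → [temukokuy]
2 Intervocalic Voicing: [temukokuy] → [temugoguy]
3 Palatal Assibilation: no change — [temugoguy]
Rule 2 changed 2 position(s).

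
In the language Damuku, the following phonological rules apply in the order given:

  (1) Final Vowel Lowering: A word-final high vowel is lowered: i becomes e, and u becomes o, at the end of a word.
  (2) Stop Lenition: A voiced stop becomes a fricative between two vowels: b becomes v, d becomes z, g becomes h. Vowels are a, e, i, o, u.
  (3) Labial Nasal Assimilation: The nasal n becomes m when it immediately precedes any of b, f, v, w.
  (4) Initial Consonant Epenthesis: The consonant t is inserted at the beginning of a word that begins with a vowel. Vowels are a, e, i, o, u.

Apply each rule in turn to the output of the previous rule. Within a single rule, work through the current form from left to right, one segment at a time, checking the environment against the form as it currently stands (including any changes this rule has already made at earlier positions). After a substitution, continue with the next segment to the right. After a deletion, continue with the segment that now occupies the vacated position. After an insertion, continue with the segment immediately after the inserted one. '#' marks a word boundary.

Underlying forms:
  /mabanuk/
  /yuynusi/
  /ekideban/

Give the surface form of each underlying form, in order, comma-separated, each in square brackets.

[mavanuk], [yuynuse], [tekizevan]

/mabanuk/:
  (1) Final Vowel Lowering: no change — [mabanuk]
  (2) Stop Lenition: [mabanuk] → [mavanuk]
  (3) Labial Nasal Assimilation: no change — [mavanuk]
  (4) Initial Consonant Epenthesis: no change — [mavanuk]
/yuynusi/:
  (1) Final Vowel Lowering: [yuynusi] → [yuynuse]
  (2) Stop Lenition: no change — [yuynuse]
  (3) Labial Nasal Assimilation: no change — [yuynuse]
  (4) Initial Consonant Epenthesis: no change — [yuynuse]
/ekideban/:
  (1) Final Vowel Lowering: no change — [ekideban]
  (2) Stop Lenition: [ekideban] → [ekizevan]
  (3) Labial Nasal Assimilation: no change — [ekizevan]
  (4) Initial Consonant Epenthesis: [ekizevan] → [tekizevan]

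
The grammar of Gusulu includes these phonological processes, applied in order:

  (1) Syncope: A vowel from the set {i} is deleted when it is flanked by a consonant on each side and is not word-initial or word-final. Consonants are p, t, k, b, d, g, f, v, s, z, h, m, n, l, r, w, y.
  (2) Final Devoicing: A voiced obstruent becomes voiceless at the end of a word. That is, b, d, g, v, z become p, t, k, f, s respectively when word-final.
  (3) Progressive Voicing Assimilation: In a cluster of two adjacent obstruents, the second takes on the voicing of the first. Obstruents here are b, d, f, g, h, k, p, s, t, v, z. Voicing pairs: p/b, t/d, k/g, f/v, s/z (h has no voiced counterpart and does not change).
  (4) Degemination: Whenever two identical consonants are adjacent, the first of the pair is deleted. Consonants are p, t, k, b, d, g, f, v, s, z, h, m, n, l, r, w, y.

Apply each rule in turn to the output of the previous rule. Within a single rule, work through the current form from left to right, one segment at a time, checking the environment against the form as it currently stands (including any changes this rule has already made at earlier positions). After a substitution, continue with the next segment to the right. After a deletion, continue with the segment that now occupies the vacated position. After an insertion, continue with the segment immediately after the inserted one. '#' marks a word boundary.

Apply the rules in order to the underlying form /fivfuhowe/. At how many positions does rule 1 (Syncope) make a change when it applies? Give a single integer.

(1) Syncope: [fivfuhowe] → [fvfuhowe]
(2) Final Devoicing: no change — [fvfuhowe]
(3) Progressive Voicing Assimilation: [fvfuhowe] → [fffuhowe]
(4) Degemination: [fffuhowe] → [fuhowe]
Rule 1 changed 1 position(s).

1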